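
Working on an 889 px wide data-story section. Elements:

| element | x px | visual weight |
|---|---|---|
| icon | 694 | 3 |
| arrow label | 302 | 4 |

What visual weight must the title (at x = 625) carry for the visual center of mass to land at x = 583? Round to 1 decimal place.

Known weights sum to 3 + 4 = 7; their moment is 3·694 + 4·302 = 3290.
Balance at x = 583 requires (3290 + w·625) / (7 + w) = 583.
So w = (583·7 − 3290)/(625 − 583) = 791/42 ≈ 18.83.

w ≈ 18.8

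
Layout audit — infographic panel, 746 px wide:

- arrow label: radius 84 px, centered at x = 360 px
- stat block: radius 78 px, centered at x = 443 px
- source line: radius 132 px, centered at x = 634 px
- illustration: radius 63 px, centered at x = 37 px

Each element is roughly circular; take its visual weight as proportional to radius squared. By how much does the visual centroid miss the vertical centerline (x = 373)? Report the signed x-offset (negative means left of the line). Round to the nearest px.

Weights ∝ r²: arrow label 84² = 7056, stat block 78² = 6084, source line 132² = 17424, illustration 63² = 3969; Σw = 34533.
x-moment: 7056·360 + 6084·443 + 17424·634 + 3969·37 = 16429041; centroid 16429041/34533 ≈ 475.75.
Offset from x = 373: 475.75 − 373 ≈ 102.75.

≈ 103 px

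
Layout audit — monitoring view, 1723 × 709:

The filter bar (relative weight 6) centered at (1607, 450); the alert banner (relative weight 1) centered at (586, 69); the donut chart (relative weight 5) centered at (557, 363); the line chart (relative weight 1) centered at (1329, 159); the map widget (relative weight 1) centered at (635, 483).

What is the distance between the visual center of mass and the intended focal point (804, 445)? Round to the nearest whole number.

Weights sum to 6 + 1 + 5 + 1 + 1 = 14.
x-moment: 6·1607 + 1·586 + 5·557 + 1·1329 + 1·635 = 14977; centroid 14977/14 ≈ 1069.79.
y-moment: 6·450 + 1·69 + 5·363 + 1·159 + 1·483 = 5226; centroid 5226/14 ≈ 373.29.
Relative to (804, 445): Δ = (265.79, -71.71); |Δ| = √(265.79² + -71.71²) ≈ 275.29.

≈ 275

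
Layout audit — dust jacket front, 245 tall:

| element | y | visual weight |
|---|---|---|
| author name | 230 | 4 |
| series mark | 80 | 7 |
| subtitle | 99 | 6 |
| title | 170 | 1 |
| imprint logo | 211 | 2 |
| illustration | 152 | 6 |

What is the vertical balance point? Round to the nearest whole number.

Total weight = 4 + 7 + 6 + 1 + 2 + 6 = 26.
Σw·y = 4·230 + 7·80 + 6·99 + 1·170 + 2·211 + 6·152 = 3578, so ȳ = 3578/26 ≈ 137.62.

y ≈ 138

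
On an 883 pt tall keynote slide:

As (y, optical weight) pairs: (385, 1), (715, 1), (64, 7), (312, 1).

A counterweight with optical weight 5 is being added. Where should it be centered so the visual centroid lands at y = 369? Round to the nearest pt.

y ≈ 735

With the counterweight, Σw becomes 1 + 1 + 7 + 1 + 5 = 15.
Along y: (1860 + 5·y) / 15 = 369 (existing moment 1·385 + 1·715 + 7·64 + 1·312 = 1860) ⇒ y = (5535 − 1860) / 5 ≈ 735.00.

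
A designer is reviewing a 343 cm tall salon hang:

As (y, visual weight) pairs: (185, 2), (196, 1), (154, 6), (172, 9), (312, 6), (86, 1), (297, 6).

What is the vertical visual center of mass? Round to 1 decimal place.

Total weight = 2 + 1 + 6 + 9 + 6 + 1 + 6 = 31.
Σw·y = 2·185 + 1·196 + 6·154 + 9·172 + 6·312 + 1·86 + 6·297 = 6778, so ȳ = 6778/31 ≈ 218.65.

y ≈ 218.6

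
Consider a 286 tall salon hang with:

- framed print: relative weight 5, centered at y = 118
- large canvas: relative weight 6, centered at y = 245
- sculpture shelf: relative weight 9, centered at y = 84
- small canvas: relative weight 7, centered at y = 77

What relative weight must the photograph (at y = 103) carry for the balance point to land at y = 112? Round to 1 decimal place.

Known weights sum to 5 + 6 + 9 + 7 = 27; their moment is 5·118 + 6·245 + 9·84 + 7·77 = 3355.
Balance at y = 112 requires (3355 + w·103) / (27 + w) = 112.
Rearranging, w·(103 − 112) = 112·27 − 3355 = -331, so w ≈ -331/-9 = 36.78.

w ≈ 36.8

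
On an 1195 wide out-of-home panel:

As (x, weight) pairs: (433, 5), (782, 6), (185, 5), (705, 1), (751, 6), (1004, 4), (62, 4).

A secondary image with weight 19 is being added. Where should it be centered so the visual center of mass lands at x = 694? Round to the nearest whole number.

x ≈ 918

With the secondary image, Σw becomes 5 + 6 + 5 + 1 + 6 + 4 + 4 + 19 = 50.
x: need Σw·x = 50·694 = 34700. Existing = 5·433 + 6·782 + 5·185 + 1·705 + 6·751 + 4·1004 + 4·62 = 17257. Remainder 17443 / 19 ≈ 918.05.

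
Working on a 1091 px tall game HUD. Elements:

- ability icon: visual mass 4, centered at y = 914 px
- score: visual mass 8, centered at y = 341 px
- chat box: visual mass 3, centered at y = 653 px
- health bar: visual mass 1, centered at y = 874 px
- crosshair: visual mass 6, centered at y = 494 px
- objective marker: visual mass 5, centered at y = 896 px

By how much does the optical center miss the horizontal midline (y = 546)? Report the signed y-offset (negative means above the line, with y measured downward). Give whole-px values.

≈ 71 px

Total weight = 4 + 8 + 3 + 1 + 6 + 5 = 27.
y-moment: 4·914 + 8·341 + 3·653 + 1·874 + 6·494 + 5·896 = 16661; centroid 16661/27 ≈ 617.07.
Difference: 617.07 − 546 ≈ 71.07.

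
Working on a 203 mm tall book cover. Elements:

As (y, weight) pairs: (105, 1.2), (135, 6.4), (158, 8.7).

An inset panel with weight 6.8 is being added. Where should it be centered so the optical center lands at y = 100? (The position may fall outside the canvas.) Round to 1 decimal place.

y ≈ -8.0

With the inset panel, Σw becomes 1.2 + 6.4 + 8.7 + 6.8 = 23.1.
y: need Σw·y = 23.1·100 = 2310.0. Existing = 1.2·105 + 6.4·135 + 8.7·158 = 2364.6. Remainder -54.6 / 6.8 ≈ -8.03.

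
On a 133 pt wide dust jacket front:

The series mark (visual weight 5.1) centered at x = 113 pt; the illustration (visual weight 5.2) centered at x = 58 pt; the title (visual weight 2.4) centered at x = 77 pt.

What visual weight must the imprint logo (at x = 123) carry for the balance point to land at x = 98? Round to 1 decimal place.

w ≈ 7.3

Fixed elements: Σw = 5.1 + 5.2 + 2.4 = 12.7, Σw·x = 5.1·113 + 5.2·58 + 2.4·77 = 1062.7.
Set Σw·x/Σw = 98: (1062.7 + 123w) = 98·(12.7 + w).
Rearranging, w·(123 − 98) = 98·12.7 − 1062.7 = 181.9, so w ≈ 181.9/25 = 7.28.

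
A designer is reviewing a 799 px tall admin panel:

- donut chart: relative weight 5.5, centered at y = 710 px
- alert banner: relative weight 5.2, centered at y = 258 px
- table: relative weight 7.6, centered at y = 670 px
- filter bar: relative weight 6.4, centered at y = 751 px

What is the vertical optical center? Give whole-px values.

y ≈ 613

Weights sum to 5.5 + 5.2 + 7.6 + 6.4 = 24.7.
y: (5.5·710 + 5.2·258 + 7.6·670 + 6.4·751) / 24.7 = 15145.0 / 24.7 ≈ 613.16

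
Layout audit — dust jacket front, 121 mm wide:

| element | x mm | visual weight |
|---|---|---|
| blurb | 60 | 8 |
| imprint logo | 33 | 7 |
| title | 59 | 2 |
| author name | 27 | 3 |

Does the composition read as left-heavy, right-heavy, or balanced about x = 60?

Σw = 8 + 7 + 2 + 3 = 20.
x-moment: 8·60 + 7·33 + 2·59 + 3·27 = 910; centroid 910/20 ≈ 45.50.
Since 45.5 is left of 60, the composition reads left-heavy.

left-heavy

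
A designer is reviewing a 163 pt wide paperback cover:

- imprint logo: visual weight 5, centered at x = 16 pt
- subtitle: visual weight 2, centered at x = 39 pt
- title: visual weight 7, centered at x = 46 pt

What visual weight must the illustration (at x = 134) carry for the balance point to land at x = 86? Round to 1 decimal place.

Fixed elements: Σw = 5 + 2 + 7 = 14, Σw·x = 5·16 + 2·39 + 7·46 = 480.
Balance at x = 86 requires (480 + w·134) / (14 + w) = 86.
So w = (86·14 − 480)/(134 − 86) = 724/48 ≈ 15.08.

w ≈ 15.1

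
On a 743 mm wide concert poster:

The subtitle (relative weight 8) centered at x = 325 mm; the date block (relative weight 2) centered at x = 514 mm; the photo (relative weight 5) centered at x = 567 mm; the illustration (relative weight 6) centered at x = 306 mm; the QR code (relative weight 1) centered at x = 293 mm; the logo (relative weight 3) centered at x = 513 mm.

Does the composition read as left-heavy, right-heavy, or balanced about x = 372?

Weights sum to 8 + 2 + 5 + 6 + 1 + 3 = 25.
x: moment 10131 / weight 25 ≈ 405.24
Since 405.2 is right of 372, the composition reads right-heavy.

right-heavy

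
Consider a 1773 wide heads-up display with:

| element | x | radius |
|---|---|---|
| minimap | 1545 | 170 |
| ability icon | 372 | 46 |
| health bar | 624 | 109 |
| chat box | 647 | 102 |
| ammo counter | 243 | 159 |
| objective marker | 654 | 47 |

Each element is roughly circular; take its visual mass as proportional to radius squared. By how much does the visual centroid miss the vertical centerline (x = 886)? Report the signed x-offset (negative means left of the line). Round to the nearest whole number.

Weights ∝ r²: minimap 170² = 28900, ability icon 46² = 2116, health bar 109² = 11881, chat box 102² = 10404, ammo counter 159² = 25281, objective marker 47² = 2209; Σw = 80791.
x: (28900·1545 + 2116·372 + 11881·624 + 10404·647 + 25281·243 + 2209·654) / 80791 = 67170753 / 80791 ≈ 831.41
Difference: 831.41 − 886 ≈ -54.59.

≈ -55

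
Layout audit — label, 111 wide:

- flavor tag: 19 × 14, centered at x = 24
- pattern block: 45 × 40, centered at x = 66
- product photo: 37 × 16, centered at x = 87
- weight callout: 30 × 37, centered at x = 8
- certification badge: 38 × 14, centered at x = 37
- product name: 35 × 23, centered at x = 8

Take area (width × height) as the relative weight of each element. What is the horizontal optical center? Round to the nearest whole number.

Areas → weights: flavor tag 19·14 = 266, pattern block 45·40 = 1800, product photo 37·16 = 592, weight callout 30·37 = 1110, certification badge 38·14 = 532, product name 35·23 = 805; Σw = 5105.
x: (266·24 + 1800·66 + 592·87 + 1110·8 + 532·37 + 805·8) / 5105 = 211692 / 5105 ≈ 41.47

x ≈ 41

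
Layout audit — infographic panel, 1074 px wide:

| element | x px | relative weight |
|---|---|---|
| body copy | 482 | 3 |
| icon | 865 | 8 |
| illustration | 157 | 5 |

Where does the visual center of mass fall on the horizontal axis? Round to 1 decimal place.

Σw = 3 + 8 + 5 = 16.
Σw·x = 3·482 + 8·865 + 5·157 = 9151, so x̄ = 9151/16 ≈ 571.94.

x ≈ 571.9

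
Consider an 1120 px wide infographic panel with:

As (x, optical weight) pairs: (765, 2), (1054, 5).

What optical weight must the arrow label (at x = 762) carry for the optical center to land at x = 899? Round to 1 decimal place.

w ≈ 3.7

Known weights sum to 2 + 5 = 7; their moment is 2·765 + 5·1054 = 6800.
Balance at x = 899 requires (6800 + w·762) / (7 + w) = 899.
Solving: w = (899·7 − 6800) / (762 − 899) = -507 / -137 ≈ 3.70.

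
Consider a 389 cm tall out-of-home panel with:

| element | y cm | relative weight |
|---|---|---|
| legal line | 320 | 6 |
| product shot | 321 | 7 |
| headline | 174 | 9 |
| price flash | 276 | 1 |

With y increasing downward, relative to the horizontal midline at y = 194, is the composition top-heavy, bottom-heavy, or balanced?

Weights sum to 6 + 7 + 9 + 1 = 23.
Σw·y = 6·320 + 7·321 + 9·174 + 1·276 = 6009, so ȳ = 6009/23 ≈ 261.26.
261.3 lies below (larger y than) the midline 194, so the layout is bottom-heavy.

bottom-heavy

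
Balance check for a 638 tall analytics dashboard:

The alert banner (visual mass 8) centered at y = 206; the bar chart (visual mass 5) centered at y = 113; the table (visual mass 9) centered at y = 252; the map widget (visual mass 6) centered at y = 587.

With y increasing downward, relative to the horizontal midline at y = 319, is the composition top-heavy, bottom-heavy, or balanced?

Weights sum to 8 + 5 + 9 + 6 = 28.
y: (8·206 + 5·113 + 9·252 + 6·587) / 28 = 8003 / 28 ≈ 285.82
285.8 vs midline 319 → top-heavy.

top-heavy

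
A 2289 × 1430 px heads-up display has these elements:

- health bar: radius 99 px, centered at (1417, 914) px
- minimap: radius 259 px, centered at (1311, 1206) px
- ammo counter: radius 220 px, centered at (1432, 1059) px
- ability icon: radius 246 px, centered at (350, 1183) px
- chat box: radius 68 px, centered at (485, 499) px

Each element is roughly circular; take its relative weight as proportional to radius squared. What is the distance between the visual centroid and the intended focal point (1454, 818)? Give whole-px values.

r² weights: health bar 99² = 9801, minimap 259² = 67081, ammo counter 220² = 48400, ability icon 246² = 60516, chat box 68² = 4624. Total = 190422.
x: (9801·1417 + 67081·1311 + 48400·1432 + 60516·350 + 4624·485) / 190422 = 194563248 / 190422 ≈ 1021.75
y: (9801·914 + 67081·1206 + 48400·1059 + 60516·1183 + 4624·499) / 190422 = 215011204 / 190422 ≈ 1129.13
Offset from (1454, 818): Δx ≈ -432.25, Δy ≈ 311.13; distance = √(Δx² + Δy²) ≈ 532.58.

≈ 533 px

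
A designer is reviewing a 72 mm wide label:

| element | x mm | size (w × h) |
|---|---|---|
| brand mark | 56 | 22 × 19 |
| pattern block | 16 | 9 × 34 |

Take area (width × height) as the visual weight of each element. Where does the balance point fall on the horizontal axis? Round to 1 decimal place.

x ≈ 39.1

Areas: brand mark 22·19 = 418, pattern block 9·34 = 306. Total weight = 724.
x-moment: 418·56 + 306·16 = 28304; centroid 28304/724 ≈ 39.09.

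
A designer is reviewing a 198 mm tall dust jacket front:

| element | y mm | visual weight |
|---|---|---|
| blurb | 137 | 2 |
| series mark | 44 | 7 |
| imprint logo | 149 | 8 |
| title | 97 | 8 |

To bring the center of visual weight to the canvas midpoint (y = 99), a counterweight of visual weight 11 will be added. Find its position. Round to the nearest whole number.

y ≈ 92

After adding the counterweight, total weight = 2 + 7 + 8 + 8 + 11 = 36.
Along y: (2550 + 11·y) / 36 = 99 (existing moment 2·137 + 7·44 + 8·149 + 8·97 = 2550) ⇒ y = (3564 − 2550) / 11 ≈ 92.18.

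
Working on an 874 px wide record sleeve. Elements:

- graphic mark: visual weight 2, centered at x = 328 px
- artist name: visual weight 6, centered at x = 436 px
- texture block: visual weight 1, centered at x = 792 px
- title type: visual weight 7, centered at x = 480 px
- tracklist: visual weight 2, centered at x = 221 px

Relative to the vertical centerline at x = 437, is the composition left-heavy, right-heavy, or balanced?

Total weight = 2 + 6 + 1 + 7 + 2 = 18.
x-moment: 2·328 + 6·436 + 1·792 + 7·480 + 2·221 = 7866; centroid 7866/18 ≈ 437.00.
The centroid 437.00 matches the midline at 437, so the layout is balanced.

balanced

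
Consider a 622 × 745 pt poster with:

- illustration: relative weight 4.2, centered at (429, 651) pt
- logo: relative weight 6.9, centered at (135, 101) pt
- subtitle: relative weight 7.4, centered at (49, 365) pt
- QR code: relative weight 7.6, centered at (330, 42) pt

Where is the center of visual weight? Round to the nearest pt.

(215, 247)

Σw = 4.2 + 6.9 + 7.4 + 7.6 = 26.1.
x-moment: 4.2·429 + 6.9·135 + 7.4·49 + 7.6·330 = 5603.9; centroid 5603.9/26.1 ≈ 214.71.
y-moment: 4.2·651 + 6.9·101 + 7.4·365 + 7.6·42 = 6451.3; centroid 6451.3/26.1 ≈ 247.18.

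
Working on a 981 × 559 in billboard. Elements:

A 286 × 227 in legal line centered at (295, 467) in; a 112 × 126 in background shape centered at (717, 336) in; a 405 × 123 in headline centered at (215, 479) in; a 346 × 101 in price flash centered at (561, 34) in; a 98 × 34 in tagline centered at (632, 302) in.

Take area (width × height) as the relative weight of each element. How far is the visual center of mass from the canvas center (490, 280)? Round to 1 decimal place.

Areas: legal line 286·227 = 64922, background shape 112·126 = 14112, headline 405·123 = 49815, price flash 346·101 = 34946, tagline 98·34 = 3332. Total weight = 167127.
x-moment: 64922·295 + 14112·717 + 49815·215 + 34946·561 + 3332·632 = 61691049; centroid 61691049/167127 ≈ 369.13.
y-moment: 64922·467 + 14112·336 + 49815·479 + 34946·34 + 3332·302 = 61116019; centroid 61116019/167127 ≈ 365.69.
Offset from (490, 280): Δx ≈ -120.87, Δy ≈ 85.69; distance = √(Δx² + Δy²) ≈ 148.16.

≈ 148.2 in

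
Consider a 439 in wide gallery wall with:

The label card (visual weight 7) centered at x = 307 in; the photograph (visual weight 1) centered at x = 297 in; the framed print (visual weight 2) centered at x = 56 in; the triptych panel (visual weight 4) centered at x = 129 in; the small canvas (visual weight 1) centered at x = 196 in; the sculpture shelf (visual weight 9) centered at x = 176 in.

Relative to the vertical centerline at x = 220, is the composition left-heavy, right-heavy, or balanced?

left-heavy

Weights sum to 7 + 1 + 2 + 4 + 1 + 9 = 24.
Σw·x = 4854; x̄ = 4854/24 ≈ 202.25.
Since 202.2 is left of 220, the composition reads left-heavy.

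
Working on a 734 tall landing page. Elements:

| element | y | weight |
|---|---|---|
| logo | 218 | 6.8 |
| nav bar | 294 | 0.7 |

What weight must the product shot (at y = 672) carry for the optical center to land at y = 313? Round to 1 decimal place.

Fixed elements: Σw = 6.8 + 0.7 = 7.5, Σw·y = 6.8·218 + 0.7·294 = 1688.2.
For the centroid to hit 313: (1688.2 + w·672) / (7.5 + w) = 313.
Solving: w = (313·7.5 − 1688.2) / (672 − 313) = 659.3 / 359 ≈ 1.84.

w ≈ 1.8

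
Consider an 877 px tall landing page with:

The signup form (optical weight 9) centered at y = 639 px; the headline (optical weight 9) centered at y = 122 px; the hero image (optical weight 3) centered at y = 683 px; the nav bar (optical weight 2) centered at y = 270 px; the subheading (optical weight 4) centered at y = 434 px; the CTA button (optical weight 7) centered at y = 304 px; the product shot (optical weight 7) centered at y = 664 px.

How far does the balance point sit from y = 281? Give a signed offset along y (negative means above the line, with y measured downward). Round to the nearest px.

≈ 157 px

Σw = 9 + 9 + 3 + 2 + 4 + 7 + 7 = 41.
y-moment: 9·639 + 9·122 + 3·683 + 2·270 + 4·434 + 7·304 + 7·664 = 17950; centroid 17950/41 ≈ 437.80.
Difference: 437.80 − 281 ≈ 156.80.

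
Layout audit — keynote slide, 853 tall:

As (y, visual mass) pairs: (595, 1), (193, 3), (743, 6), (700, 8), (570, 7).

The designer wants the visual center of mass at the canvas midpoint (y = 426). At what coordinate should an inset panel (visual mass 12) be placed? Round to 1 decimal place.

After adding the inset panel, total weight = 1 + 3 + 6 + 8 + 7 + 12 = 37.
y: target moment 37×426 = 15762; current 1·595 + 3·193 + 6·743 + 8·700 + 7·570 = 15222; the inset panel supplies 540, so y = 540/12 ≈ 45.00.

y ≈ 45.0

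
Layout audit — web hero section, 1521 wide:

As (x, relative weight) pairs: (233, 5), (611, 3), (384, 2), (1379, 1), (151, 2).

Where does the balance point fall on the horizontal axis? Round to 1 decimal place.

x ≈ 419.0

Total weight = 5 + 3 + 2 + 1 + 2 = 13.
Σw·x = 5·233 + 3·611 + 2·384 + 1·1379 + 2·151 = 5447, so x̄ = 5447/13 ≈ 419.00.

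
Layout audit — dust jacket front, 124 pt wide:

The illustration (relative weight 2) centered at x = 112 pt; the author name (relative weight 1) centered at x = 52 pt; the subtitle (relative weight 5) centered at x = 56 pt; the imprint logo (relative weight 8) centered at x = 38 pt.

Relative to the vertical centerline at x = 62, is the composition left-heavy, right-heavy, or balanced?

Total weight = 2 + 1 + 5 + 8 = 16.
x-moment: 2·112 + 1·52 + 5·56 + 8·38 = 860; centroid 860/16 ≈ 53.75.
53.8 lies left of the midline 62, so the layout is left-heavy.

left-heavy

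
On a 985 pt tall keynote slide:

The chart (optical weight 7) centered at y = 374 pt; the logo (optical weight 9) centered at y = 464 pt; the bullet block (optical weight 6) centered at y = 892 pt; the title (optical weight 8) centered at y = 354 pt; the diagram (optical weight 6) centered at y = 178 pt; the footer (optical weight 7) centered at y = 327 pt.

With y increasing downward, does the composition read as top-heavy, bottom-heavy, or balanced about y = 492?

Weights sum to 7 + 9 + 6 + 8 + 6 + 7 = 43.
Σw·y = 7·374 + 9·464 + 6·892 + 8·354 + 6·178 + 7·327 = 18335, so ȳ = 18335/43 ≈ 426.40.
426.4 lies above (smaller y than) the midline 492, so the layout is top-heavy.

top-heavy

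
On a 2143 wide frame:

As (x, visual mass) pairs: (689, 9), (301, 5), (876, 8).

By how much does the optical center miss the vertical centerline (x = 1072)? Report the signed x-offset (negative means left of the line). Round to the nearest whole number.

≈ -403

Σw = 9 + 5 + 8 = 22.
Σw·x = 9·689 + 5·301 + 8·876 = 14714, so x̄ = 14714/22 ≈ 668.82.
Offset from x = 1072: 668.82 − 1072 ≈ -403.18.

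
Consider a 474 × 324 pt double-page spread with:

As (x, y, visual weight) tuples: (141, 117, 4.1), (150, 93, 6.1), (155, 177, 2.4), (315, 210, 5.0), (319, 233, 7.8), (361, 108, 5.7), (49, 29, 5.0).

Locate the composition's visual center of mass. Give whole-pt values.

Total weight = 4.1 + 6.1 + 2.4 + 5.0 + 7.8 + 5.7 + 5.0 = 36.1.
x: (4.1·141 + 6.1·150 + 2.4·155 + 5.0·315 + 7.8·319 + 5.7·361 + 5.0·49) / 36.1 = 8231.0 / 36.1 ≈ 228.01
y: (4.1·117 + 6.1·93 + 2.4·177 + 5.0·210 + 7.8·233 + 5.7·108 + 5.0·29) / 36.1 = 5099.8 / 36.1 ≈ 141.27

(228, 141)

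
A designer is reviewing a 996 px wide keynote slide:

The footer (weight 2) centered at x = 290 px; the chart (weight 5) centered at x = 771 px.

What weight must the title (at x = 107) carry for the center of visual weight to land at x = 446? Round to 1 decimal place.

Fixed elements: Σw = 2 + 5 = 7, Σw·x = 2·290 + 5·771 = 4435.
Set Σw·x/Σw = 446: (4435 + 107w) = 446·(7 + w).
Solving: w = (446·7 − 4435) / (107 − 446) = -1313 / -339 ≈ 3.87.

w ≈ 3.9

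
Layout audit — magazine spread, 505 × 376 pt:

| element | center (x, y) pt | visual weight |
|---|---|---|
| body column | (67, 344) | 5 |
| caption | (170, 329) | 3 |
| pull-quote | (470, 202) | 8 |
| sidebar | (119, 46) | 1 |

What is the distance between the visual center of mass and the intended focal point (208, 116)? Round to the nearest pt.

Total weight = 5 + 3 + 8 + 1 = 17.
x: (5·67 + 3·170 + 8·470 + 1·119) / 17 = 4724 / 17 ≈ 277.88
y: (5·344 + 3·329 + 8·202 + 1·46) / 17 = 4369 / 17 ≈ 257.00
From (208, 116): dx = 69.88, dy = 141.00, so the distance is √(dx²+dy²) ≈ 157.37.

≈ 157 pt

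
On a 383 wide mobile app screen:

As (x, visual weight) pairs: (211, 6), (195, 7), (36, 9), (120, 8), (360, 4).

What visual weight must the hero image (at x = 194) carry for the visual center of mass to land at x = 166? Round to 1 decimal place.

Fixed elements: Σw = 6 + 7 + 9 + 8 + 4 = 34, Σw·x = 6·211 + 7·195 + 9·36 + 8·120 + 4·360 = 5355.
Balance at x = 166 requires (5355 + w·194) / (34 + w) = 166.
Solving: w = (166·34 − 5355) / (194 − 166) = 289 / 28 ≈ 10.32.

w ≈ 10.3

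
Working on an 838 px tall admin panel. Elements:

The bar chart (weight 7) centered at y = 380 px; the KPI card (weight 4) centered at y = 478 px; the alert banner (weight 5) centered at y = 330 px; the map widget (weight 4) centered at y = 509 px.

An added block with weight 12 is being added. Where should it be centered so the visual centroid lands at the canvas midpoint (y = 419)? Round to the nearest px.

With the added block, Σw becomes 7 + 4 + 5 + 4 + 12 = 32.
y: target moment 32×419 = 13408; current 7·380 + 4·478 + 5·330 + 4·509 = 8258; the added block supplies 5150, so y = 5150/12 ≈ 429.17.

y ≈ 429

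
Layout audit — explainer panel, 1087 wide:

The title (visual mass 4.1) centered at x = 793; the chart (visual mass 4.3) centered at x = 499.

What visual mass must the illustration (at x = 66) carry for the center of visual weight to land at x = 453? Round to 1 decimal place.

w ≈ 4.1

Fixed elements: Σw = 4.1 + 4.3 = 8.4, Σw·x = 4.1·793 + 4.3·499 = 5397.0.
Set Σw·x/Σw = 453: (5397.0 + 66w) = 453·(8.4 + w).
So w = (453·8.4 − 5397.0)/(66 − 453) = -1591.8/-387 ≈ 4.11.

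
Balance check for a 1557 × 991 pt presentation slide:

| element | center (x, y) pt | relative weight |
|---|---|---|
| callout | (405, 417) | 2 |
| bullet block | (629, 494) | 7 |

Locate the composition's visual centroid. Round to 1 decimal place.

Σw = 2 + 7 = 9.
Σw·x = 2·405 + 7·629 = 5213, so x̄ = 5213/9 ≈ 579.22.
Σw·y = 2·417 + 7·494 = 4292, so ȳ = 4292/9 ≈ 476.89.

(579.2, 476.9)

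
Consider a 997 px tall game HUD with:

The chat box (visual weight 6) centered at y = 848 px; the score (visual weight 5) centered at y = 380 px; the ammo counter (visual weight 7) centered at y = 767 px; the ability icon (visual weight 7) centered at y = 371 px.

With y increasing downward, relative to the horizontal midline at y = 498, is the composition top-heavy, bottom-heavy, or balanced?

bottom-heavy

Total weight = 6 + 5 + 7 + 7 = 25.
Σw·y = 6·848 + 5·380 + 7·767 + 7·371 = 14954, so ȳ = 14954/25 ≈ 598.16.
Since 598.2 is below (larger y than) 498, the composition reads bottom-heavy.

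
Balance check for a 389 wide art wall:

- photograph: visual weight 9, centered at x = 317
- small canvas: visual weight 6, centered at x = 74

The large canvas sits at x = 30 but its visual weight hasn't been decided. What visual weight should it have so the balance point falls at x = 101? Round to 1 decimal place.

Fixed elements: Σw = 9 + 6 = 15, Σw·x = 9·317 + 6·74 = 3297.
For the centroid to hit 101: (3297 + w·30) / (15 + w) = 101.
Solving: w = (101·15 − 3297) / (30 − 101) = -1782 / -71 ≈ 25.10.

w ≈ 25.1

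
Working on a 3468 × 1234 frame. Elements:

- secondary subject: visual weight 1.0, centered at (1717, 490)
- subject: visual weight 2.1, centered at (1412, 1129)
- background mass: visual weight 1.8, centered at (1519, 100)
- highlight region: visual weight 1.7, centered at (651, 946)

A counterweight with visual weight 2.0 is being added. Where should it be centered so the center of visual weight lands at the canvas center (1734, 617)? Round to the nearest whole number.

(3195, 329)

With the counterweight, Σw becomes 1.0 + 2.1 + 1.8 + 1.7 + 2.0 = 8.6.
x: target moment 8.6×1734 = 14912.4; current 1.0·1717 + 2.1·1412 + 1.8·1519 + 1.7·651 = 8523.1; the counterweight supplies 6389.3, so x = 6389.3/2.0 ≈ 3194.65.
y: target moment 8.6×617 = 5306.2; current 1.0·490 + 2.1·1129 + 1.8·100 + 1.7·946 = 4649.1; the counterweight supplies 657.1, so y = 657.1/2.0 ≈ 328.55.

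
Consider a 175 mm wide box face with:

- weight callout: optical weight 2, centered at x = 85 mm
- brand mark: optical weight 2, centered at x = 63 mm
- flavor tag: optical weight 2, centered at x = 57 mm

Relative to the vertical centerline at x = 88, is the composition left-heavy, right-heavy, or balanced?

Weights sum to 2 + 2 + 2 = 6.
x-moment: 2·85 + 2·63 + 2·57 = 410; centroid 410/6 ≈ 68.33.
Since 68.3 is left of 88, the composition reads left-heavy.

left-heavy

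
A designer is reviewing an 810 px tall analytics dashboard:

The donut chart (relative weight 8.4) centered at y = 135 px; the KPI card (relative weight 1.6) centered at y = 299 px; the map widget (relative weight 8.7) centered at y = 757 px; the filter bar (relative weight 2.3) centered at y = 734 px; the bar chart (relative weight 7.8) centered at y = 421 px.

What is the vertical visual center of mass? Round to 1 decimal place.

Σw = 8.4 + 1.6 + 8.7 + 2.3 + 7.8 = 28.8.
y: (8.4·135 + 1.6·299 + 8.7·757 + 2.3·734 + 7.8·421) / 28.8 = 13170.3 / 28.8 ≈ 457.30

y ≈ 457.3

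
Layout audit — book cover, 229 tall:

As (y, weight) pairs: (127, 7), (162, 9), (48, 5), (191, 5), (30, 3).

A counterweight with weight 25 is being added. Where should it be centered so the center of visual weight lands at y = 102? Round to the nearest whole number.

After adding the counterweight, total weight = 7 + 9 + 5 + 5 + 3 + 25 = 54.
y: target moment 54×102 = 5508; current 7·127 + 9·162 + 5·48 + 5·191 + 3·30 = 3632; the counterweight supplies 1876, so y = 1876/25 ≈ 75.04.

y ≈ 75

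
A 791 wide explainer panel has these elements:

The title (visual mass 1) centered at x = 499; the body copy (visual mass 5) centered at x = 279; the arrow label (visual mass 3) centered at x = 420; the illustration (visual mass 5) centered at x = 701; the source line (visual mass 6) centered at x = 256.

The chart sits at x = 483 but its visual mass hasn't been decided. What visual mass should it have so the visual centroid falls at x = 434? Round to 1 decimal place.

Existing Σw = 20 (1 + 5 + 3 + 5 + 6); existing moment 1·499 + 5·279 + 3·420 + 5·701 + 6·256 = 8195.
Set Σw·x/Σw = 434: (8195 + 483w) = 434·(20 + w).
Solving: w = (434·20 − 8195) / (483 − 434) = 485 / 49 ≈ 9.90.

w ≈ 9.9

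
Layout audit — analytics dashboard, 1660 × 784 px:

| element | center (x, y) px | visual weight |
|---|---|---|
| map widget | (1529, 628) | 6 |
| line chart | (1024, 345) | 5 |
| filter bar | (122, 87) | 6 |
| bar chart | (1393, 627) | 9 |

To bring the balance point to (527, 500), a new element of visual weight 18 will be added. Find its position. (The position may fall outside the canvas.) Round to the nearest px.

With the new element, Σw becomes 6 + 5 + 6 + 9 + 18 = 44.
Along x: (27563 + 18·x) / 44 = 527 (existing moment 6·1529 + 5·1024 + 6·122 + 9·1393 = 27563) ⇒ x = (23188 − 27563) / 18 ≈ -243.06.
Along y: (11658 + 18·y) / 44 = 500 (existing moment 6·628 + 5·345 + 6·87 + 9·627 = 11658) ⇒ y = (22000 − 11658) / 18 ≈ 574.56.

(-243, 575)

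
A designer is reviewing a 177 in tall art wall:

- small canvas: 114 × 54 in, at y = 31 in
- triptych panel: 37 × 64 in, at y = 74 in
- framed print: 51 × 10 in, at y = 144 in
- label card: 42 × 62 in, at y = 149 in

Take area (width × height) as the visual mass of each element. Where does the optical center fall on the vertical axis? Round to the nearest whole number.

y ≈ 71

Taking area as weight: small canvas 114·54 = 6156, triptych panel 37·64 = 2368, framed print 51·10 = 510, label card 42·62 = 2604. Sum 11638.
Σw·y = 6156·31 + 2368·74 + 510·144 + 2604·149 = 827504, so ȳ = 827504/11638 ≈ 71.10.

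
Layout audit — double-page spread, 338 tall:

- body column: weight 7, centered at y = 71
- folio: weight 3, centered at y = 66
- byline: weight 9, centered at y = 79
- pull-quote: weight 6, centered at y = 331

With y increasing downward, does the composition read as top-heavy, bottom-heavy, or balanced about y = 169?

top-heavy

Weights sum to 7 + 3 + 9 + 6 = 25.
Σw·y = 7·71 + 3·66 + 9·79 + 6·331 = 3392, so ȳ = 3392/25 ≈ 135.68.
135.7 lies above (smaller y than) the midline 169, so the layout is top-heavy.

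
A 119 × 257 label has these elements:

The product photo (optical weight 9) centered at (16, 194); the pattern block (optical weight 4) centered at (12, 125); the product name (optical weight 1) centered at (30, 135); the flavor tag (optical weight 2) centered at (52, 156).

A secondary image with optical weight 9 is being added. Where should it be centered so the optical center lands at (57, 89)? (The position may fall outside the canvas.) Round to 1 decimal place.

(122.1, -52.0)

With the secondary image, Σw becomes 9 + 4 + 1 + 2 + 9 = 25.
Along x: (326 + 9·x) / 25 = 57 (existing moment 9·16 + 4·12 + 1·30 + 2·52 = 326) ⇒ x = (1425 − 326) / 9 ≈ 122.11.
Along y: (2693 + 9·y) / 25 = 89 (existing moment 9·194 + 4·125 + 1·135 + 2·156 = 2693) ⇒ y = (2225 − 2693) / 9 ≈ -52.00.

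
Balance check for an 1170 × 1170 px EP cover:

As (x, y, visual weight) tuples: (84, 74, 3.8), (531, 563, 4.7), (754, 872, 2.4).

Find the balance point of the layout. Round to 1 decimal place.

Weights sum to 3.8 + 4.7 + 2.4 = 10.9.
x-moment: 3.8·84 + 4.7·531 + 2.4·754 = 4624.5; centroid 4624.5/10.9 ≈ 424.27.
y-moment: 3.8·74 + 4.7·563 + 2.4·872 = 5020.1; centroid 5020.1/10.9 ≈ 460.56.

(424.3, 460.6)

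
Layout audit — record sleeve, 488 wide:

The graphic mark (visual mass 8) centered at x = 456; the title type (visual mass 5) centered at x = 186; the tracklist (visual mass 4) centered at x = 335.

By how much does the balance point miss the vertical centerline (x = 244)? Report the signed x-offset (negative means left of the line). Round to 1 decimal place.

Total weight = 8 + 5 + 4 = 17.
Σw·x = 8·456 + 5·186 + 4·335 = 5918, so x̄ = 5918/17 ≈ 348.12.
Against x = 244, that's 348.12 − 244 = 104.12.

≈ 104.1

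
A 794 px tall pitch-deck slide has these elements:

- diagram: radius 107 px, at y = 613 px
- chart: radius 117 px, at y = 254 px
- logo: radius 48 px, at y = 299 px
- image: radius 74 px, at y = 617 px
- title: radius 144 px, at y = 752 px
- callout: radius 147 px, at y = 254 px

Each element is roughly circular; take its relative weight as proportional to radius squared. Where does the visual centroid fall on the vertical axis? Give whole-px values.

y ≈ 474

Weights ∝ r²: diagram 107² = 11449, chart 117² = 13689, logo 48² = 2304, image 74² = 5476, title 144² = 20736, callout 147² = 21609; Σw = 75263.
Σw·y = 11449·613 + 13689·254 + 2304·299 + 5476·617 + 20736·752 + 21609·254 = 35644989, so ȳ = 35644989/75263 ≈ 473.61.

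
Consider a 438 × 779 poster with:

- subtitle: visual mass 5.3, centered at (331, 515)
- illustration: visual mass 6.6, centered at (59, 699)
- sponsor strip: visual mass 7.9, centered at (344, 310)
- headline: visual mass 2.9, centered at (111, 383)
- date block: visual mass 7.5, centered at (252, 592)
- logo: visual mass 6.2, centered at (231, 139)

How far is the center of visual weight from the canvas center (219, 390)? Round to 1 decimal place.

Weights sum to 5.3 + 6.6 + 7.9 + 2.9 + 7.5 + 6.2 = 36.4.
Σw·x = 8505.4; x̄ = 8505.4/36.4 ≈ 233.66.
Σw·y = 16204.4; ȳ = 16204.4/36.4 ≈ 445.18.
From (219, 390): dx = 14.66, dy = 55.18, so the distance is √(dx²+dy²) ≈ 57.09.

≈ 57.1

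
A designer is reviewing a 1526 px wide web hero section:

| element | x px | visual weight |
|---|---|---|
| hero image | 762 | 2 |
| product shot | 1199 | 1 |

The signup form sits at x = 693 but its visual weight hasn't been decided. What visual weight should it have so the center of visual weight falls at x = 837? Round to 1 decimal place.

w ≈ 1.5

Existing Σw = 3 (2 + 1); existing moment 2·762 + 1·1199 = 2723.
Balance at x = 837 requires (2723 + w·693) / (3 + w) = 837.
So w = (837·3 − 2723)/(693 − 837) = -212/-144 ≈ 1.47.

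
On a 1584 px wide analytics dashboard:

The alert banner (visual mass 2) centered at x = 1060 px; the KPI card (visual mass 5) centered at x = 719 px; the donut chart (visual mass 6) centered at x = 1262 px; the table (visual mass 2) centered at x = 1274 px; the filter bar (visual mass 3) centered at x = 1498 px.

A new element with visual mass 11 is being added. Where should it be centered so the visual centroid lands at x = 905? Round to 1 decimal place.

With the new element, Σw becomes 2 + 5 + 6 + 2 + 3 + 11 = 29.
x: target moment 29×905 = 26245; current 2·1060 + 5·719 + 6·1262 + 2·1274 + 3·1498 = 20329; the new element supplies 5916, so x = 5916/11 ≈ 537.82.

x ≈ 537.8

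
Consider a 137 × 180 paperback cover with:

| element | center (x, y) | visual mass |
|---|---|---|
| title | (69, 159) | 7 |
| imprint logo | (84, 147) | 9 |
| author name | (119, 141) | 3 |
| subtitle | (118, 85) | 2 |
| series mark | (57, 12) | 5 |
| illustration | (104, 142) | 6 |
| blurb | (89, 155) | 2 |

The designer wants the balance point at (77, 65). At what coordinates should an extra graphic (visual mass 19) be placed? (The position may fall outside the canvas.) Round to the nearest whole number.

(61, -42)

With the extra graphic, Σw becomes 7 + 9 + 3 + 2 + 5 + 6 + 2 + 19 = 53.
x: target moment 53×77 = 4081; current 7·69 + 9·84 + 3·119 + 2·118 + 5·57 + 6·104 + 2·89 = 2919; the extra graphic supplies 1162, so x = 1162/19 ≈ 61.16.
y: target moment 53×65 = 3445; current 7·159 + 9·147 + 3·141 + 2·85 + 5·12 + 6·142 + 2·155 = 4251; the extra graphic supplies -806, so y = -806/19 ≈ -42.42.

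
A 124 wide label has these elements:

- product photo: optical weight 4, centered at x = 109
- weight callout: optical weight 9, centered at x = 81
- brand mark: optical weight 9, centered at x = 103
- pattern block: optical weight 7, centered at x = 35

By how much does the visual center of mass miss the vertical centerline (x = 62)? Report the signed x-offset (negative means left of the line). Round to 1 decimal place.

Weights sum to 4 + 9 + 9 + 7 = 29.
Σw·x = 4·109 + 9·81 + 9·103 + 7·35 = 2337, so x̄ = 2337/29 ≈ 80.59.
Difference: 80.59 − 62 ≈ 18.59.

≈ 18.6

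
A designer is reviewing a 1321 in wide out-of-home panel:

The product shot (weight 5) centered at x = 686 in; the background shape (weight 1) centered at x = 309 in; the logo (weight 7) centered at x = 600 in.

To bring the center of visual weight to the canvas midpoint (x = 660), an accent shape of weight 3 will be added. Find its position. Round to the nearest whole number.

x ≈ 874

After adding the accent shape, total weight = 5 + 1 + 7 + 3 = 16.
x: need Σw·x = 16·660 = 10560. Existing = 5·686 + 1·309 + 7·600 = 7939. Remainder 2621 / 3 ≈ 873.67.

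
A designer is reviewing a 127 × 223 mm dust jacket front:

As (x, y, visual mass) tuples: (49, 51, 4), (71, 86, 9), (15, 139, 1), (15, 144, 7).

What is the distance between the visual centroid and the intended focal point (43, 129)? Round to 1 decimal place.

Σw = 4 + 9 + 1 + 7 = 21.
Σw·x = 4·49 + 9·71 + 1·15 + 7·15 = 955, so x̄ = 955/21 ≈ 45.48.
Σw·y = 4·51 + 9·86 + 1·139 + 7·144 = 2125, so ȳ = 2125/21 ≈ 101.19.
From (43, 129): dx = 2.48, dy = -27.81, so the distance is √(dx²+dy²) ≈ 27.92.

≈ 27.9 mm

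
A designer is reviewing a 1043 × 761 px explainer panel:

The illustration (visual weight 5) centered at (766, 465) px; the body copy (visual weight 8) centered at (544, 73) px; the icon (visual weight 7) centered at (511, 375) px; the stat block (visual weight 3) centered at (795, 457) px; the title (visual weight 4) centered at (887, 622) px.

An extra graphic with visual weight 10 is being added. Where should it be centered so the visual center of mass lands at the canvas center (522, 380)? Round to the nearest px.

(162, 467)

With the extra graphic, Σw becomes 5 + 8 + 7 + 3 + 4 + 10 = 37.
Along x: (17692 + 10·x) / 37 = 522 (existing moment 5·766 + 8·544 + 7·511 + 3·795 + 4·887 = 17692) ⇒ x = (19314 − 17692) / 10 ≈ 162.20.
Along y: (9393 + 10·y) / 37 = 380 (existing moment 5·465 + 8·73 + 7·375 + 3·457 + 4·622 = 9393) ⇒ y = (14060 − 9393) / 10 ≈ 466.70.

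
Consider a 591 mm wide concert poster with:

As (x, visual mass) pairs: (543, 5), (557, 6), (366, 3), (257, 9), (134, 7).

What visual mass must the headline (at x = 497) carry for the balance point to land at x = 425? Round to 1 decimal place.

Existing Σw = 30 (5 + 6 + 3 + 9 + 7); existing moment 5·543 + 6·557 + 3·366 + 9·257 + 7·134 = 10406.
Balance at x = 425 requires (10406 + w·497) / (30 + w) = 425.
So w = (425·30 − 10406)/(497 − 425) = 2344/72 ≈ 32.56.

w ≈ 32.6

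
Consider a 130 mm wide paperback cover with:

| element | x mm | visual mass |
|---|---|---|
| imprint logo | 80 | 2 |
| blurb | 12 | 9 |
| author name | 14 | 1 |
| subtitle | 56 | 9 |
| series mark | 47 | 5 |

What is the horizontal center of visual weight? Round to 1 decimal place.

x ≈ 39.3

Total weight = 2 + 9 + 1 + 9 + 5 = 26.
Σw·x = 2·80 + 9·12 + 1·14 + 9·56 + 5·47 = 1021, so x̄ = 1021/26 ≈ 39.27.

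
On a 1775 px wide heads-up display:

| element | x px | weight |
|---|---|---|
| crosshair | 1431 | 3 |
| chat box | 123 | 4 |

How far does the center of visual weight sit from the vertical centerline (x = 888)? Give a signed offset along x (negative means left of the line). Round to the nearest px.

≈ -204 px

Σw = 3 + 4 = 7.
x: (3·1431 + 4·123) / 7 = 4785 / 7 ≈ 683.57
Against x = 888, that's 683.57 − 888 = -204.43.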